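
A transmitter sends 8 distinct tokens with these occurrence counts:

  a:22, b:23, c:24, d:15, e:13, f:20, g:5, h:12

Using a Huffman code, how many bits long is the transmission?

Greedily combine the two least-frequent nodes:
merge g(5) and h(12): 17
merge e(13) and d(15): 28
merge 17 and f(20): 37
merge a(22) and b(23): 45
merge c(24) and 28: 52
merge 37 and 45: 82
merge 52 and 82: 134
Each symbol's bit-cost is frequency × depth; summing gives 395 bits (equivalently 17 + 28 + 37 + 45 + 52 + 82 + 134).

395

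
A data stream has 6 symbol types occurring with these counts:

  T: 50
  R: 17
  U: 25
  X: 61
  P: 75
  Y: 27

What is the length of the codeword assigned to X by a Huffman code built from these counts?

2

Huffman merges, smallest pair first:
R(17) + U(25) → 42
Y(27) + 42 → 69
T(50) + X(61) → 111
69 + P(75) → 144
111 + 144 → 255
The subtree containing X is merged 2 times, so code length = 2.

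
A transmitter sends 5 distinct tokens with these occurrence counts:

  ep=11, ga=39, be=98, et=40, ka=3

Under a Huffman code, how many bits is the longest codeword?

4

Merge the two lowest-weight nodes at each step:
ka(3) + ep(11) → 14
14 + ga(39) → 53
et(40) + 53 → 93
93 + be(98) → 191
The rarest symbols sit at the bottom; the longest codeword is 4 bits.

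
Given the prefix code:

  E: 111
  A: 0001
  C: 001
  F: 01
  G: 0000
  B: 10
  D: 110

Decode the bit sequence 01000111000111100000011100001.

FADCEGCDA

Read left to right; each codeword is recognised as soon as it completes (prefix code):
  01→F | 0001→A | 110→D | 001→C | 111→E | 0000→G | 001→C | 110→D | 0001→A
Decoded message: FADCEGCDA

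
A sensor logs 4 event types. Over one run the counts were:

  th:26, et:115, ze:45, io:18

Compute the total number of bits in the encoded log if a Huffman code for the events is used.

337

Build the Huffman tree bottom-up:
io(18) + th(26) → 44
44 + ze(45) → 89
89 + et(115) → 204
The encoded length is the sum of every internal node's weight: 44 + 89 + 204 = 337 bits.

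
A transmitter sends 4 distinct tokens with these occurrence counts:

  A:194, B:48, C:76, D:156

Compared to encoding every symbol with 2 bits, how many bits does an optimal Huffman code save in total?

Fixed-length: 2 bits × 474 symbols = 948 bits.
Huffman merges:
combine B(48), C(76) → 124
combine 124, D(156) → 280
combine A(194), 280 → 474
Huffman total = 124 + 280 + 474 = 878 bits.
Saving = 948 − 878 = 70 bits.

70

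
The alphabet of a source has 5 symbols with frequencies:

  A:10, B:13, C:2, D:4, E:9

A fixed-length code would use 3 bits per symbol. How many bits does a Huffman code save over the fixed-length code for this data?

Fixed-length: 3 bits × 38 symbols = 114 bits.
Huffman merges:
C(2) + D(4) → 6
6 + E(9) → 15
A(10) + B(13) → 23
15 + 23 → 38
Huffman total = 6 + 15 + 23 + 38 = 82 bits.
Saving = 114 − 82 = 32 bits.

32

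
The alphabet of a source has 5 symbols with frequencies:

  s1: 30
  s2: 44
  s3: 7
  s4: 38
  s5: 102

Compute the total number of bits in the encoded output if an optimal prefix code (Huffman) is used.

452

Merge the two smallest weights repeatedly:
s3(7) + s1(30) → 37
37 + s4(38) → 75
s2(44) + 75 → 119
s5(102) + 119 → 221
Total encoded bits = sum of merged weights = 37 + 75 + 119 + 221 = 452.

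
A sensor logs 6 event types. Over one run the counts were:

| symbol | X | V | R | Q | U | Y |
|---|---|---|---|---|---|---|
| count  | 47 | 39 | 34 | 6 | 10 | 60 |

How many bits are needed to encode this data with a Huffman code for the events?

Build the Huffman tree bottom-up:
merge Q(6) and U(10): 16
merge 16 and R(34): 50
merge V(39) and X(47): 86
merge 50 and Y(60): 110
merge 86 and 110: 196
The encoded length is the sum of every internal node's weight: 16 + 50 + 86 + 110 + 196 = 458 bits.

458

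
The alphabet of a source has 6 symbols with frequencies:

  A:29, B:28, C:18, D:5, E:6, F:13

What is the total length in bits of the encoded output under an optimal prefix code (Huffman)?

Build the Huffman tree bottom-up:
merge D(5) and E(6): 11
merge 11 and F(13): 24
merge C(18) and 24: 42
merge B(28) and A(29): 57
merge 42 and 57: 99
Total encoded bits = sum of merged weights = 11 + 24 + 42 + 57 + 99 = 233.

233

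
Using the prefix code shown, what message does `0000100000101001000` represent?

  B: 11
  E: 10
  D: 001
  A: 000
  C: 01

Read left to right; each codeword is recognised as soon as it completes (prefix code):
  000→A | 01→C | 000→A | 001→D | 01→C | 001→D | 000→A
Decoded message: ACADCDA

ACADCDA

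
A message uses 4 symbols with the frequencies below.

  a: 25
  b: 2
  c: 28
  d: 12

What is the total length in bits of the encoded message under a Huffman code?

Build the Huffman tree bottom-up:
b(2) + d(12) → 14
14 + a(25) → 39
c(28) + 39 → 67
Total encoded bits = sum of merged weights = 14 + 39 + 67 = 120.

120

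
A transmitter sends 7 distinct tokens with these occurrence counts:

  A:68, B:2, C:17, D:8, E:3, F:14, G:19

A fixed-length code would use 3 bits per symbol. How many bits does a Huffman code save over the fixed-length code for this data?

Fixed-length: 3 bits × 131 symbols = 393 bits.
Huffman merges:
B(2) + E(3) → 5
5 + D(8) → 13
13 + F(14) → 27
C(17) + G(19) → 36
27 + 36 → 63
63 + A(68) → 131
Huffman total = 5 + 13 + 27 + 36 + 63 + 131 = 275 bits.
Saving = 393 − 275 = 118 bits.

118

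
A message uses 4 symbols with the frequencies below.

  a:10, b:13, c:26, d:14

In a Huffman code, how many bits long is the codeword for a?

3

Repeatedly merge the two smallest:
merge a(10) and b(13): 23
merge d(14) and 23: 37
merge c(26) and 37: 63
a sits 3 levels below the root, so its codeword is 3 bits.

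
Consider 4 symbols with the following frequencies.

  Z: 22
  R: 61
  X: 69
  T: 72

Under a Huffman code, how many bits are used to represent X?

Huffman merges, smallest pair first:
merge Z(22) and R(61): 83
merge X(69) and T(72): 141
merge 83 and 141: 224
X sits 2 levels below the root, so its codeword is 2 bits.

2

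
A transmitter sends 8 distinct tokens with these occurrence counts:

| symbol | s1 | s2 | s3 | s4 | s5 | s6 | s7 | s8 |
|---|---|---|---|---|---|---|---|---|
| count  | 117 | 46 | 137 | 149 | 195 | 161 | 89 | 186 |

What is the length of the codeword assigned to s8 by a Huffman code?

3

Huffman merges, smallest pair first:
s2(46) + s7(89) → 135
s1(117) + 135 → 252
s3(137) + s4(149) → 286
s6(161) + s8(186) → 347
s5(195) + 252 → 447
286 + 347 → 633
447 + 633 → 1080
The subtree containing s8 is merged 3 times, so code length = 3.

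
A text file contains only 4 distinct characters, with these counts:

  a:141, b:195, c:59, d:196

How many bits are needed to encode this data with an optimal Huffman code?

Merge the two smallest weights repeatedly:
merge c(59) and a(141): 200
merge b(195) and d(196): 391
merge 200 and 391: 591
Each symbol's bit-cost is frequency × depth; summing gives 1182 bits (equivalently 200 + 391 + 591).

1182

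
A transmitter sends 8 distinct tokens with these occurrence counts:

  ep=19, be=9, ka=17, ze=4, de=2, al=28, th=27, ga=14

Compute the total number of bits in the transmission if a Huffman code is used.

326

Greedily combine the two least-frequent nodes:
merge de(2) and ze(4): 6
merge 6 and be(9): 15
merge ga(14) and 15: 29
merge ka(17) and ep(19): 36
merge th(27) and al(28): 55
merge 29 and 36: 65
merge 55 and 65: 120
Total encoded bits = sum of merged weights = 6 + 15 + 29 + 36 + 55 + 65 + 120 = 326.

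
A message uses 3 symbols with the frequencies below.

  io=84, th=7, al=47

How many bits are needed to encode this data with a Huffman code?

192

Greedily combine the two least-frequent nodes:
merge th(7) and al(47): 54
merge 54 and io(84): 138
Each symbol's bit-cost is frequency × depth; summing gives 192 bits (equivalently 54 + 138).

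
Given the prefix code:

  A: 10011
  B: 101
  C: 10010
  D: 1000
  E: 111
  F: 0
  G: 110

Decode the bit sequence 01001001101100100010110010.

Read left to right; each codeword is recognised as soon as it completes (prefix code):
  0→F | 10010→C | 0→F | 110→G | 110→G | 0→F | 1000→D | 101→B | 10010→C
Decoded message: FCFGGFDBC

FCFGGFDBC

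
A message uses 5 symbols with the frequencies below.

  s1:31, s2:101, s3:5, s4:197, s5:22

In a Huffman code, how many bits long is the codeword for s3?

4

Huffman merges, smallest pair first:
s3(5) + s5(22) → 27
27 + s1(31) → 58
58 + s2(101) → 159
159 + s4(197) → 356
s3's leaf is at depth 4, giving a 4-bit codeword.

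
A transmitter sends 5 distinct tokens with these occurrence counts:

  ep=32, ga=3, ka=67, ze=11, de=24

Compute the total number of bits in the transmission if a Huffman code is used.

Merge the two smallest weights repeatedly:
merge ga(3) and ze(11): 14
merge 14 and de(24): 38
merge ep(32) and 38: 70
merge ka(67) and 70: 137
Each symbol's bit-cost is frequency × depth; summing gives 259 bits (equivalently 14 + 38 + 70 + 137).

259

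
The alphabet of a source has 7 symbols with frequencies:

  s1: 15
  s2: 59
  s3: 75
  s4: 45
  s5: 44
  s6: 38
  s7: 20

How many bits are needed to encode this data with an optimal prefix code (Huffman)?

Greedily combine the two least-frequent nodes:
merge s1(15) and s7(20): 35
merge 35 and s6(38): 73
merge s5(44) and s4(45): 89
merge s2(59) and 73: 132
merge s3(75) and 89: 164
merge 132 and 164: 296
Each symbol's bit-cost is frequency × depth; summing gives 789 bits (equivalently 35 + 73 + 89 + 132 + 164 + 296).

789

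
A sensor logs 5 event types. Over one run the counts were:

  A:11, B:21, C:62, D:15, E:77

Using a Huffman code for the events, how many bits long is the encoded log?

Greedily combine the two least-frequent nodes:
A(11) + D(15) → 26
B(21) + 26 → 47
47 + C(62) → 109
E(77) + 109 → 186
Total encoded bits = sum of merged weights = 26 + 47 + 109 + 186 = 368.

368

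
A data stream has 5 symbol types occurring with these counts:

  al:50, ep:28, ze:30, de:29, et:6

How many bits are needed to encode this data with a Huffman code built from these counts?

Merge the two smallest weights repeatedly:
merge et(6) and ep(28): 34
merge de(29) and ze(30): 59
merge 34 and al(50): 84
merge 59 and 84: 143
The encoded length is the sum of every internal node's weight: 34 + 59 + 84 + 143 = 320 bits.

320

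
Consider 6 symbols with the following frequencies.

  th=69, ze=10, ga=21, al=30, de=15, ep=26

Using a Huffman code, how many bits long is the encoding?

400

Greedily combine the two least-frequent nodes:
ze(10) + de(15) → 25
ga(21) + 25 → 46
ep(26) + al(30) → 56
46 + 56 → 102
th(69) + 102 → 171
Each symbol's bit-cost is frequency × depth; summing gives 400 bits (equivalently 25 + 46 + 56 + 102 + 171).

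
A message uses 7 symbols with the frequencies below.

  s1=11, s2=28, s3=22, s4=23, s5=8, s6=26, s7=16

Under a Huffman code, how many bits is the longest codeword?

4

Merge the two lowest-weight nodes at each step:
merge s5(8) and s1(11): 19
merge s7(16) and 19: 35
merge s3(22) and s4(23): 45
merge s6(26) and s2(28): 54
merge 35 and 45: 80
merge 54 and 80: 134
The rarest symbols sit at the bottom; the longest codeword is 4 bits.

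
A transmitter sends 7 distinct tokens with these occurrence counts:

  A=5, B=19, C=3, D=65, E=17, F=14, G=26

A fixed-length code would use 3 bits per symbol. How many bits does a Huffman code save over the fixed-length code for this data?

100

Fixed-length: 3 bits × 149 symbols = 447 bits.
Huffman merges:
merge C(3) and A(5): 8
merge 8 and F(14): 22
merge E(17) and B(19): 36
merge 22 and G(26): 48
merge 36 and 48: 84
merge D(65) and 84: 149
Huffman total = 8 + 22 + 36 + 48 + 84 + 149 = 347 bits.
Saving = 447 − 347 = 100 bits.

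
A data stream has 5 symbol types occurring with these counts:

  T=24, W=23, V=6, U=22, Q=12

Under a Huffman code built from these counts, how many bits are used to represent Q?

3

Huffman merges, smallest pair first:
combine V(6), Q(12) → 18
combine 18, U(22) → 40
combine W(23), T(24) → 47
combine 40, 47 → 87
Q sits 3 levels below the root, so its codeword is 3 bits.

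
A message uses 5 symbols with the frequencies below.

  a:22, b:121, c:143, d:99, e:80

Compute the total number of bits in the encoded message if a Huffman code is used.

Greedily combine the two least-frequent nodes:
combine a(22), e(80) → 102
combine d(99), 102 → 201
combine b(121), c(143) → 264
combine 201, 264 → 465
The encoded length is the sum of every internal node's weight: 102 + 201 + 264 + 465 = 1032 bits.

1032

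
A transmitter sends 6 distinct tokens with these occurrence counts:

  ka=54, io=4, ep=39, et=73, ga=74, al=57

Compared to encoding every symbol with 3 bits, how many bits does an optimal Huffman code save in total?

Fixed-length: 3 bits × 301 symbols = 903 bits.
Huffman merges:
merge io(4) and ep(39): 43
merge 43 and ka(54): 97
merge al(57) and et(73): 130
merge ga(74) and 97: 171
merge 130 and 171: 301
Huffman total = 43 + 97 + 130 + 171 + 301 = 742 bits.
Saving = 903 − 742 = 161 bits.

161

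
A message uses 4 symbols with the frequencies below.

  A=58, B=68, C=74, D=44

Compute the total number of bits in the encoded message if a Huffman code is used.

Greedily combine the two least-frequent nodes:
D(44) + A(58) → 102
B(68) + C(74) → 142
102 + 142 → 244
Each symbol's bit-cost is frequency × depth; summing gives 488 bits (equivalently 102 + 142 + 244).

488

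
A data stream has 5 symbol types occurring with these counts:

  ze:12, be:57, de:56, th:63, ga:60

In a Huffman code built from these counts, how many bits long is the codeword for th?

Build the tree from the bottom:
merge ze(12) and de(56): 68
merge be(57) and ga(60): 117
merge th(63) and 68: 131
merge 117 and 131: 248
th sits 2 levels below the root, so its codeword is 2 bits.

2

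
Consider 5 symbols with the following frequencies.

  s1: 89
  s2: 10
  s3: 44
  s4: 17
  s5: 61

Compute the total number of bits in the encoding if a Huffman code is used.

451

Merge the two smallest weights repeatedly:
merge s2(10) and s4(17): 27
merge 27 and s3(44): 71
merge s5(61) and 71: 132
merge s1(89) and 132: 221
Total encoded bits = sum of merged weights = 27 + 71 + 132 + 221 = 451.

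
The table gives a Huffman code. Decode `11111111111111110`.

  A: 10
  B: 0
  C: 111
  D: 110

CCCCCA

Read left to right; each codeword is recognised as soon as it completes (prefix code):
  111→C | 111→C | 111→C | 111→C | 111→C | 10→A
Decoded message: CCCCCA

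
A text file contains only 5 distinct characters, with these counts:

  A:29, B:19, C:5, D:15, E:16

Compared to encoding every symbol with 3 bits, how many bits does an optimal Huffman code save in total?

Fixed-length: 3 bits × 84 symbols = 252 bits.
Huffman merges:
merge C(5) and D(15): 20
merge E(16) and B(19): 35
merge 20 and A(29): 49
merge 35 and 49: 84
Huffman total = 20 + 35 + 49 + 84 = 188 bits.
Saving = 252 − 188 = 64 bits.

64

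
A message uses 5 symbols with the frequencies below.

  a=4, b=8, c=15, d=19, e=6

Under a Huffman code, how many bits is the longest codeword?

4

Merge the two lowest-weight nodes at each step:
merge a(4) and e(6): 10
merge b(8) and 10: 18
merge c(15) and 18: 33
merge d(19) and 33: 52
The rarest symbols sit at the bottom; the longest codeword is 4 bits.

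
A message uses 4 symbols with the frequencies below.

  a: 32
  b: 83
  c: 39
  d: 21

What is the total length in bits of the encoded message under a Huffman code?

Build the Huffman tree bottom-up:
merge d(21) and a(32): 53
merge c(39) and 53: 92
merge b(83) and 92: 175
Total encoded bits = sum of merged weights = 53 + 92 + 175 = 320.

320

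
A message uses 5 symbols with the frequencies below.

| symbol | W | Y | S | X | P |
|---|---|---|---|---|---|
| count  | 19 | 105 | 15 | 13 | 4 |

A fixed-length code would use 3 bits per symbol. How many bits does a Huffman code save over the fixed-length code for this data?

212

Fixed-length: 3 bits × 156 symbols = 468 bits.
Huffman merges:
combine P(4), X(13) → 17
combine S(15), 17 → 32
combine W(19), 32 → 51
combine 51, Y(105) → 156
Huffman total = 17 + 32 + 51 + 156 = 256 bits.
Saving = 468 − 256 = 212 bits.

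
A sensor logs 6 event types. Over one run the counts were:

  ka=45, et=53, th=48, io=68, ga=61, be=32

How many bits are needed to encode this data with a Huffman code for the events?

Build the Huffman tree bottom-up:
be(32) + ka(45) → 77
th(48) + et(53) → 101
ga(61) + io(68) → 129
77 + 101 → 178
129 + 178 → 307
Each symbol's bit-cost is frequency × depth; summing gives 792 bits (equivalently 77 + 101 + 129 + 178 + 307).

792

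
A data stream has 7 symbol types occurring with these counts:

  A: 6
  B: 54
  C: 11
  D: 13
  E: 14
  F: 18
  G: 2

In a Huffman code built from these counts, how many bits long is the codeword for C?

Repeatedly merge the two smallest:
combine G(2), A(6) → 8
combine 8, C(11) → 19
combine D(13), E(14) → 27
combine F(18), 19 → 37
combine 27, 37 → 64
combine B(54), 64 → 118
C sits 4 levels below the root, so its codeword is 4 bits.

4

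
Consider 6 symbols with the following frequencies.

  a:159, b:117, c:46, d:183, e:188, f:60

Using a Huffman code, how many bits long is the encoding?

1835

Build the Huffman tree bottom-up:
merge c(46) and f(60): 106
merge 106 and b(117): 223
merge a(159) and d(183): 342
merge e(188) and 223: 411
merge 342 and 411: 753
The encoded length is the sum of every internal node's weight: 106 + 223 + 342 + 411 + 753 = 1835 bits.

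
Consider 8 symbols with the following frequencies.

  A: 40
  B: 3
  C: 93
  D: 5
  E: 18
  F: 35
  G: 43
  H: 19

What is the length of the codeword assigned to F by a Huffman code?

Build the tree from the bottom:
combine B(3), D(5) → 8
combine 8, E(18) → 26
combine H(19), 26 → 45
combine F(35), A(40) → 75
combine G(43), 45 → 88
combine 75, 88 → 163
combine C(93), 163 → 256
F sits 3 levels below the root, so its codeword is 3 bits.

3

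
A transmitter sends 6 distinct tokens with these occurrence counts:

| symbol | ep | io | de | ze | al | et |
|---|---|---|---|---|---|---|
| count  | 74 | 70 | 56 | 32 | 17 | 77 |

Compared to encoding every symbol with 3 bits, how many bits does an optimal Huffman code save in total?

Fixed-length: 3 bits × 326 symbols = 978 bits.
Huffman merges:
merge al(17) and ze(32): 49
merge 49 and de(56): 105
merge io(70) and ep(74): 144
merge et(77) and 105: 182
merge 144 and 182: 326
Huffman total = 49 + 105 + 144 + 182 + 326 = 806 bits.
Saving = 978 − 806 = 172 bits.

172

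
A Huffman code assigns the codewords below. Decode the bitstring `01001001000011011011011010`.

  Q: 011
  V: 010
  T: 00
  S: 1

Read left to right; each codeword is recognised as soon as it completes (prefix code):
  010→V | 010→V | 010→V | 00→T | 011→Q | 011→Q | 011→Q | 011→Q | 010→V
Decoded message: VVVTQQQQV

VVVTQQQQV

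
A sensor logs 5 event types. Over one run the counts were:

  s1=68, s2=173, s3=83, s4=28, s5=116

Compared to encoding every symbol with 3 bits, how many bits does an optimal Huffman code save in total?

Fixed-length: 3 bits × 468 symbols = 1404 bits.
Huffman merges:
combine s4(28), s1(68) → 96
combine s3(83), 96 → 179
combine s5(116), s2(173) → 289
combine 179, 289 → 468
Huffman total = 96 + 179 + 289 + 468 = 1032 bits.
Saving = 1404 − 1032 = 372 bits.

372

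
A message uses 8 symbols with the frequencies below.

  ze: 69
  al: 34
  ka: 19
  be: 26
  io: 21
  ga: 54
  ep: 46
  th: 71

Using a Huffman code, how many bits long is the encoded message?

Greedily combine the two least-frequent nodes:
combine ka(19), io(21) → 40
combine be(26), al(34) → 60
combine 40, ep(46) → 86
combine ga(54), 60 → 114
combine ze(69), th(71) → 140
combine 86, 114 → 200
combine 140, 200 → 340
The encoded length is the sum of every internal node's weight: 40 + 60 + 86 + 114 + 140 + 200 + 340 = 980 bits.

980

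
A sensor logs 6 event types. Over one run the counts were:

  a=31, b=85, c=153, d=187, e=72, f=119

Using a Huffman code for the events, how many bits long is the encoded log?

Greedily combine the two least-frequent nodes:
combine a(31), e(72) → 103
combine b(85), 103 → 188
combine f(119), c(153) → 272
combine d(187), 188 → 375
combine 272, 375 → 647
Total encoded bits = sum of merged weights = 103 + 188 + 272 + 375 + 647 = 1585.

1585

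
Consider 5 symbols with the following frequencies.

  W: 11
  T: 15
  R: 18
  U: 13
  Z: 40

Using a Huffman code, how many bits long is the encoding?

211

Greedily combine the two least-frequent nodes:
W(11) + U(13) → 24
T(15) + R(18) → 33
24 + 33 → 57
Z(40) + 57 → 97
Total encoded bits = sum of merged weights = 24 + 33 + 57 + 97 = 211.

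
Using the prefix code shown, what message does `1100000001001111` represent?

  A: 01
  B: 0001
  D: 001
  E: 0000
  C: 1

Read left to right; each codeword is recognised as soon as it completes (prefix code):
  1→C | 1→C | 0000→E | 0001→B | 001→D | 1→C | 1→C | 1→C
Decoded message: CCEBDCCC

CCEBDCCC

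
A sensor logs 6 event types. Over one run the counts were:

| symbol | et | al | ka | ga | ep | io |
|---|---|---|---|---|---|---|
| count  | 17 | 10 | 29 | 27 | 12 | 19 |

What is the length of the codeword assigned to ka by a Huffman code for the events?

2

Build the tree from the bottom:
al(10) + ep(12) → 22
et(17) + io(19) → 36
22 + ga(27) → 49
ka(29) + 36 → 65
49 + 65 → 114
ka's leaf is at depth 2, giving a 2-bit codeword.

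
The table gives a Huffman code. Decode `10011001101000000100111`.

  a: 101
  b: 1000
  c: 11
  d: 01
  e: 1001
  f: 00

Read left to right; each codeword is recognised as soon as it completes (prefix code):
  1001→e | 1001→e | 101→a | 00→f | 00→f | 00→f | 1001→e | 11→c
Decoded message: eeafffec

eeafffec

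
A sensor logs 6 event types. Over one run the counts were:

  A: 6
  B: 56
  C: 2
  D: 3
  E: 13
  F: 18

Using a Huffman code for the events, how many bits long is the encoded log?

180

Greedily combine the two least-frequent nodes:
C(2) + D(3) → 5
5 + A(6) → 11
11 + E(13) → 24
F(18) + 24 → 42
42 + B(56) → 98
Each symbol's bit-cost is frequency × depth; summing gives 180 bits (equivalently 5 + 11 + 24 + 42 + 98).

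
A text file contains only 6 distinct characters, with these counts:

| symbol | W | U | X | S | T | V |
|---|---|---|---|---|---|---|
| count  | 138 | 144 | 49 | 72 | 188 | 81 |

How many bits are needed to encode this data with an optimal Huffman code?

1667

Greedily combine the two least-frequent nodes:
X(49) + S(72) → 121
V(81) + 121 → 202
W(138) + U(144) → 282
T(188) + 202 → 390
282 + 390 → 672
Each symbol's bit-cost is frequency × depth; summing gives 1667 bits (equivalently 121 + 202 + 282 + 390 + 672).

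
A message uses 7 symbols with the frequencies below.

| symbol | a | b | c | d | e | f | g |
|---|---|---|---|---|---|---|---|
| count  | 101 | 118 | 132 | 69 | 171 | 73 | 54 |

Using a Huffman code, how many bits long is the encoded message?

1974

Build the Huffman tree bottom-up:
combine g(54), d(69) → 123
combine f(73), a(101) → 174
combine b(118), 123 → 241
combine c(132), e(171) → 303
combine 174, 241 → 415
combine 303, 415 → 718
The encoded length is the sum of every internal node's weight: 123 + 174 + 241 + 303 + 415 + 718 = 1974 bits.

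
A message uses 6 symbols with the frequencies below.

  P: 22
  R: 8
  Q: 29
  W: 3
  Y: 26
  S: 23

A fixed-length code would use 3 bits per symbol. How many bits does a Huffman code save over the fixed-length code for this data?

Fixed-length: 3 bits × 111 symbols = 333 bits.
Huffman merges:
combine W(3), R(8) → 11
combine 11, P(22) → 33
combine S(23), Y(26) → 49
combine Q(29), 33 → 62
combine 49, 62 → 111
Huffman total = 11 + 33 + 49 + 62 + 111 = 266 bits.
Saving = 333 − 266 = 67 bits.

67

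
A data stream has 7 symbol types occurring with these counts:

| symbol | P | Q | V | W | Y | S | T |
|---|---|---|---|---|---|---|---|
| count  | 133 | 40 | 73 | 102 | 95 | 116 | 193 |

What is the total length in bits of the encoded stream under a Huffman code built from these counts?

2043

Merge the two smallest weights repeatedly:
Q(40) + V(73) → 113
Y(95) + W(102) → 197
113 + S(116) → 229
P(133) + T(193) → 326
197 + 229 → 426
326 + 426 → 752
The encoded length is the sum of every internal node's weight: 113 + 197 + 229 + 326 + 426 + 752 = 2043 bits.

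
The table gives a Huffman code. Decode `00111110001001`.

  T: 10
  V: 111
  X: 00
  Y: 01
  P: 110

Read left to right; each codeword is recognised as soon as it completes (prefix code):
  00→X | 111→V | 110→P | 00→X | 10→T | 01→Y
Decoded message: XVPXTY

XVPXTY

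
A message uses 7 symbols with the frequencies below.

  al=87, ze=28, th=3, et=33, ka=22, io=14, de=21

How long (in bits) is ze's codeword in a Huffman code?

Huffman merges, smallest pair first:
combine th(3), io(14) → 17
combine 17, de(21) → 38
combine ka(22), ze(28) → 50
combine et(33), 38 → 71
combine 50, 71 → 121
combine al(87), 121 → 208
ze's leaf is at depth 3, giving a 3-bit codeword.

3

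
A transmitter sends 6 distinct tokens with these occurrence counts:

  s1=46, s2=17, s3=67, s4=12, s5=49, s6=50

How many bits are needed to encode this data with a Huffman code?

Merge the two smallest weights repeatedly:
s4(12) + s2(17) → 29
29 + s1(46) → 75
s5(49) + s6(50) → 99
s3(67) + 75 → 142
99 + 142 → 241
Total encoded bits = sum of merged weights = 29 + 75 + 99 + 142 + 241 = 586.

586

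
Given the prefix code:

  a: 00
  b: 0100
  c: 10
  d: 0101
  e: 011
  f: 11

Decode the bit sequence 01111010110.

efdc

Read left to right; each codeword is recognised as soon as it completes (prefix code):
  011→e | 11→f | 0101→d | 10→c
Decoded message: efdc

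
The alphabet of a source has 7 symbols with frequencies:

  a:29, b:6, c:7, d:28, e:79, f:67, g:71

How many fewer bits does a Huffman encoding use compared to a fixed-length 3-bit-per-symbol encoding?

Fixed-length: 3 bits × 287 symbols = 861 bits.
Huffman merges:
combine b(6), c(7) → 13
combine 13, d(28) → 41
combine a(29), 41 → 70
combine f(67), 70 → 137
combine g(71), e(79) → 150
combine 137, 150 → 287
Huffman total = 13 + 41 + 70 + 137 + 150 + 287 = 698 bits.
Saving = 861 − 698 = 163 bits.

163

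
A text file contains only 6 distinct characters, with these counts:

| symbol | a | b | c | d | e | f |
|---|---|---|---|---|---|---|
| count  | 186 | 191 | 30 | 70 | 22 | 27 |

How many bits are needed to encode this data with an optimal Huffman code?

1138

Merge the two smallest weights repeatedly:
e(22) + f(27) → 49
c(30) + 49 → 79
d(70) + 79 → 149
149 + a(186) → 335
b(191) + 335 → 526
Total encoded bits = sum of merged weights = 49 + 79 + 149 + 335 + 526 = 1138.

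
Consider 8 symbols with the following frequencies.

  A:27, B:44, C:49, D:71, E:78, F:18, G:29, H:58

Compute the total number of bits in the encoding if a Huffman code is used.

Greedily combine the two least-frequent nodes:
merge F(18) and A(27): 45
merge G(29) and B(44): 73
merge 45 and C(49): 94
merge H(58) and D(71): 129
merge 73 and E(78): 151
merge 94 and 129: 223
merge 151 and 223: 374
The encoded length is the sum of every internal node's weight: 45 + 73 + 94 + 129 + 151 + 223 + 374 = 1089 bits.

1089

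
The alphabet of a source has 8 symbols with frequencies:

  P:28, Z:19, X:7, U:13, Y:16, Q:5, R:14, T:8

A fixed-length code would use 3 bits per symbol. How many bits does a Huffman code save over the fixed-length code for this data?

Fixed-length: 3 bits × 110 symbols = 330 bits.
Huffman merges:
Q(5) + X(7) → 12
T(8) + 12 → 20
U(13) + R(14) → 27
Y(16) + Z(19) → 35
20 + 27 → 47
P(28) + 35 → 63
47 + 63 → 110
Huffman total = 12 + 20 + 27 + 35 + 47 + 63 + 110 = 314 bits.
Saving = 330 − 314 = 16 bits.

16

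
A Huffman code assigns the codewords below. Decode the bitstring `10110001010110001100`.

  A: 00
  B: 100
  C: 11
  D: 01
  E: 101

Read left to right; each codeword is recognised as soon as it completes (prefix code):
  101→E | 100→B | 01→D | 01→D | 01→D | 100→B | 01→D | 100→B
Decoded message: EBDDDBDB

EBDDDBDB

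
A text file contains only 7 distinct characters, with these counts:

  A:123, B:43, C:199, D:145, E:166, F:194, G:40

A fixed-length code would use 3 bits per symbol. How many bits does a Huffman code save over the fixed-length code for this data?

310

Fixed-length: 3 bits × 910 symbols = 2730 bits.
Huffman merges:
combine G(40), B(43) → 83
combine 83, A(123) → 206
combine D(145), E(166) → 311
combine F(194), C(199) → 393
combine 206, 311 → 517
combine 393, 517 → 910
Huffman total = 83 + 206 + 311 + 393 + 517 + 910 = 2420 bits.
Saving = 2730 − 2420 = 310 bits.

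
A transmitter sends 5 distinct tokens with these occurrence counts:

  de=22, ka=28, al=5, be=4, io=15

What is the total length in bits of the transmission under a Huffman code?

153

Greedily combine the two least-frequent nodes:
combine be(4), al(5) → 9
combine 9, io(15) → 24
combine de(22), 24 → 46
combine ka(28), 46 → 74
The encoded length is the sum of every internal node's weight: 9 + 24 + 46 + 74 = 153 bits.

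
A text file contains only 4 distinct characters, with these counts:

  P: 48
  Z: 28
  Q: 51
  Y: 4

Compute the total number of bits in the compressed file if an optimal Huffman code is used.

243

Greedily combine the two least-frequent nodes:
merge Y(4) and Z(28): 32
merge 32 and P(48): 80
merge Q(51) and 80: 131
The encoded length is the sum of every internal node's weight: 32 + 80 + 131 = 243 bits.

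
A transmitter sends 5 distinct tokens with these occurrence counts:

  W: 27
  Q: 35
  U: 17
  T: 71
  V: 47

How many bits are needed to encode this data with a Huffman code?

Greedily combine the two least-frequent nodes:
combine U(17), W(27) → 44
combine Q(35), 44 → 79
combine V(47), T(71) → 118
combine 79, 118 → 197
Total encoded bits = sum of merged weights = 44 + 79 + 118 + 197 = 438.

438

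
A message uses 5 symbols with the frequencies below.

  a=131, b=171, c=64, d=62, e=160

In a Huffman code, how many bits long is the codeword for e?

Build the tree from the bottom:
merge d(62) and c(64): 126
merge 126 and a(131): 257
merge e(160) and b(171): 331
merge 257 and 331: 588
The subtree containing e is merged 2 times, so code length = 2.

2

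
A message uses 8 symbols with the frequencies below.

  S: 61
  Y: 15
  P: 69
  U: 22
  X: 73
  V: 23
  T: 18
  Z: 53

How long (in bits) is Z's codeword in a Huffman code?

Huffman merges, smallest pair first:
merge Y(15) and T(18): 33
merge U(22) and V(23): 45
merge 33 and 45: 78
merge Z(53) and S(61): 114
merge P(69) and X(73): 142
merge 78 and 114: 192
merge 142 and 192: 334
Z sits 3 levels below the root, so its codeword is 3 bits.

3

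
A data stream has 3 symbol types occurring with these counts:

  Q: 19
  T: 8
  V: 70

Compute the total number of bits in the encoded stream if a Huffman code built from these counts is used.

Merge the two smallest weights repeatedly:
merge T(8) and Q(19): 27
merge 27 and V(70): 97
The encoded length is the sum of every internal node's weight: 27 + 97 = 124 bits.

124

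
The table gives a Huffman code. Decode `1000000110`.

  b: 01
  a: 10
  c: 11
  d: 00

Read left to right; each codeword is recognised as soon as it completes (prefix code):
  10→a | 00→d | 00→d | 01→b | 10→a
Decoded message: addba

addba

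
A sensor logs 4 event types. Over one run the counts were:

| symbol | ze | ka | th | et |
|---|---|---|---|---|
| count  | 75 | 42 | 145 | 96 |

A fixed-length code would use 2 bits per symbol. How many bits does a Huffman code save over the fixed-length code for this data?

Fixed-length: 2 bits × 358 symbols = 716 bits.
Huffman merges:
ka(42) + ze(75) → 117
et(96) + 117 → 213
th(145) + 213 → 358
Huffman total = 117 + 213 + 358 = 688 bits.
Saving = 716 − 688 = 28 bits.

28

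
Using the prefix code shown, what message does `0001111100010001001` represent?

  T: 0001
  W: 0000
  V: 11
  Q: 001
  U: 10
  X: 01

Read left to right; each codeword is recognised as soon as it completes (prefix code):
  0001→T | 11→V | 11→V | 0001→T | 0001→T | 001→Q
Decoded message: TVVTTQ

TVVTTQ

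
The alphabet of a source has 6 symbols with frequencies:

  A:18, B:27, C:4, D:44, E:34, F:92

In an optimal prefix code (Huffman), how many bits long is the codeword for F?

Huffman merges, smallest pair first:
C(4) + A(18) → 22
22 + B(27) → 49
E(34) + D(44) → 78
49 + 78 → 127
F(92) + 127 → 219
F is merged only at the final step, so code length = 1.

1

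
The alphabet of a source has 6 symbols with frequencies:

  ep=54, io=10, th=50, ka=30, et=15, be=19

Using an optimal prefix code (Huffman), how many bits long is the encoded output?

Merge the two smallest weights repeatedly:
combine io(10), et(15) → 25
combine be(19), 25 → 44
combine ka(30), 44 → 74
combine th(50), ep(54) → 104
combine 74, 104 → 178
The encoded length is the sum of every internal node's weight: 25 + 44 + 74 + 104 + 178 = 425 bits.

425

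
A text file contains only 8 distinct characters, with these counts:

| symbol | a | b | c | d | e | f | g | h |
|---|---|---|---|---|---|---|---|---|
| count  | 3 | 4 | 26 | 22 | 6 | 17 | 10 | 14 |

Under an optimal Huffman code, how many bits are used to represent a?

Repeatedly merge the two smallest:
combine a(3), b(4) → 7
combine e(6), 7 → 13
combine g(10), 13 → 23
combine h(14), f(17) → 31
combine d(22), 23 → 45
combine c(26), 31 → 57
combine 45, 57 → 102
a sits 5 levels below the root, so its codeword is 5 bits.

5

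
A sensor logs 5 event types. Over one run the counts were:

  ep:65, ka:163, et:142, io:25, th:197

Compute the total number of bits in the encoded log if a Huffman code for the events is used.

1274

Greedily combine the two least-frequent nodes:
merge io(25) and ep(65): 90
merge 90 and et(142): 232
merge ka(163) and th(197): 360
merge 232 and 360: 592
Each symbol's bit-cost is frequency × depth; summing gives 1274 bits (equivalently 90 + 232 + 360 + 592).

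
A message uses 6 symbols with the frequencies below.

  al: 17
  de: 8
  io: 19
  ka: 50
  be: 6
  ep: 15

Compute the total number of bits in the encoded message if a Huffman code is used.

259

Merge the two smallest weights repeatedly:
merge be(6) and de(8): 14
merge 14 and ep(15): 29
merge al(17) and io(19): 36
merge 29 and 36: 65
merge ka(50) and 65: 115
Total encoded bits = sum of merged weights = 14 + 29 + 36 + 65 + 115 = 259.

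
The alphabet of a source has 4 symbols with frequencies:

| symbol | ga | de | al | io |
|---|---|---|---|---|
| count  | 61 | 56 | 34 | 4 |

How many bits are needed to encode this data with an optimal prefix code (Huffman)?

287

Merge the two smallest weights repeatedly:
combine io(4), al(34) → 38
combine 38, de(56) → 94
combine ga(61), 94 → 155
Each symbol's bit-cost is frequency × depth; summing gives 287 bits (equivalently 38 + 94 + 155).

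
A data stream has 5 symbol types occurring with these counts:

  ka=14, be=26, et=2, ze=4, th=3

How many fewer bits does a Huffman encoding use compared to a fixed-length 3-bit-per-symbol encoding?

Fixed-length: 3 bits × 49 symbols = 147 bits.
Huffman merges:
combine et(2), th(3) → 5
combine ze(4), 5 → 9
combine 9, ka(14) → 23
combine 23, be(26) → 49
Huffman total = 5 + 9 + 23 + 49 = 86 bits.
Saving = 147 − 86 = 61 bits.

61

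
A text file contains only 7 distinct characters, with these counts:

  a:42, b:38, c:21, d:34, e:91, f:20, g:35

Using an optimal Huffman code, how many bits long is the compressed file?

751

Merge the two smallest weights repeatedly:
merge f(20) and c(21): 41
merge d(34) and g(35): 69
merge b(38) and 41: 79
merge a(42) and 69: 111
merge 79 and e(91): 170
merge 111 and 170: 281
The encoded length is the sum of every internal node's weight: 41 + 69 + 79 + 111 + 170 + 281 = 751 bits.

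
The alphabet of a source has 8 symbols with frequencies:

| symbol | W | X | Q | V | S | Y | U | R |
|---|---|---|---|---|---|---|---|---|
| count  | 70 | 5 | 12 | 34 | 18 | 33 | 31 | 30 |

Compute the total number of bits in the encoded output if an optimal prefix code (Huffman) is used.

Build the Huffman tree bottom-up:
combine X(5), Q(12) → 17
combine 17, S(18) → 35
combine R(30), U(31) → 61
combine Y(33), V(34) → 67
combine 35, 61 → 96
combine 67, W(70) → 137
combine 96, 137 → 233
Each symbol's bit-cost is frequency × depth; summing gives 646 bits (equivalently 17 + 35 + 61 + 67 + 96 + 137 + 233).

646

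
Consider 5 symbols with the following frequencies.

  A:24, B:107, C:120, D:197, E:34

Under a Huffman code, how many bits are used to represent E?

4

Repeatedly merge the two smallest:
combine A(24), E(34) → 58
combine 58, B(107) → 165
combine C(120), 165 → 285
combine D(197), 285 → 482
E's leaf is at depth 4, giving a 4-bit codeword.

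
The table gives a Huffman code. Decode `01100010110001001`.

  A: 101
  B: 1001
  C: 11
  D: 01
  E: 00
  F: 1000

Read left to right; each codeword is recognised as soon as it completes (prefix code):
  01→D | 1000→F | 101→A | 1000→F | 1001→B
Decoded message: DFAFB

DFAFB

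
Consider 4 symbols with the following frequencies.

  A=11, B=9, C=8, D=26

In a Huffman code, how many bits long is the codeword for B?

3

Repeatedly merge the two smallest:
merge C(8) and B(9): 17
merge A(11) and 17: 28
merge D(26) and 28: 54
B's leaf is at depth 3, giving a 3-bit codeword.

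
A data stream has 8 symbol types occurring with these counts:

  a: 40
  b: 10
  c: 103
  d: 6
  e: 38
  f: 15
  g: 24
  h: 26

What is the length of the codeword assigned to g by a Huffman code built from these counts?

Build the tree from the bottom:
merge d(6) and b(10): 16
merge f(15) and 16: 31
merge g(24) and h(26): 50
merge 31 and e(38): 69
merge a(40) and 50: 90
merge 69 and 90: 159
merge c(103) and 159: 262
The subtree containing g is merged 4 times, so code length = 4.

4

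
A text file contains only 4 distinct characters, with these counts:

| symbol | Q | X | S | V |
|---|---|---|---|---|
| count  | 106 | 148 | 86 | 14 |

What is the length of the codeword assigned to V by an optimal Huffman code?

3

Build the tree from the bottom:
merge V(14) and S(86): 100
merge 100 and Q(106): 206
merge X(148) and 206: 354
V sits 3 levels below the root, so its codeword is 3 bits.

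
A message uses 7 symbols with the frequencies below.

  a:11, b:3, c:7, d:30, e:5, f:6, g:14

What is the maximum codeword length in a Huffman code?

Merge the two lowest-weight nodes at each step:
combine b(3), e(5) → 8
combine f(6), c(7) → 13
combine 8, a(11) → 19
combine 13, g(14) → 27
combine 19, 27 → 46
combine d(30), 46 → 76
Maximum depth reached is 4.

4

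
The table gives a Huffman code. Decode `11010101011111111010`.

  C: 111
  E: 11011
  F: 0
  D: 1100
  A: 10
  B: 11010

Read left to right; each codeword is recognised as soon as it completes (prefix code):
  11010→B | 10→A | 10→A | 111→C | 111→C | 11010→B
Decoded message: BAACCB

BAACCB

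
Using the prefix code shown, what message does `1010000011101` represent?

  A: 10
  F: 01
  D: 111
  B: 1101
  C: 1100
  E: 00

AAEEDF

Read left to right; each codeword is recognised as soon as it completes (prefix code):
  10→A | 10→A | 00→E | 00→E | 111→D | 01→F
Decoded message: AAEEDF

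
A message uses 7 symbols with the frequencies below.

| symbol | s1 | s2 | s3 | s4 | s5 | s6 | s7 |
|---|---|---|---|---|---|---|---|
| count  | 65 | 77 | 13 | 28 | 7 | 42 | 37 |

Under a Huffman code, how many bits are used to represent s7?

Huffman merges, smallest pair first:
s5(7) + s3(13) → 20
20 + s4(28) → 48
s7(37) + s6(42) → 79
48 + s1(65) → 113
s2(77) + 79 → 156
113 + 156 → 269
The subtree containing s7 is merged 3 times, so code length = 3.

3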